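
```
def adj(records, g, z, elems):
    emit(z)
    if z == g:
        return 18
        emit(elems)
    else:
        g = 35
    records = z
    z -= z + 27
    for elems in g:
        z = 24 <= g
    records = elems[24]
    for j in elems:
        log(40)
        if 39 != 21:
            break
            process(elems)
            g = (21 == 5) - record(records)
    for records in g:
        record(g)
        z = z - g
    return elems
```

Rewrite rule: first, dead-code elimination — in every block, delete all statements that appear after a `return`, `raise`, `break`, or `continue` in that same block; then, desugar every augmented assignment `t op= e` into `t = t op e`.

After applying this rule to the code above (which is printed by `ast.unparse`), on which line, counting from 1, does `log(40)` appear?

13

Transformed code:
def adj(records, g, z, elems):
    emit(z)
    if z == g:
        return 18
    else:
        g = 35
    records = z
    z = z - (z + 27)
    for elems in g:
        z = 24 <= g
    records = elems[24]
    for j in elems:
        log(40)
        if 39 != 21:
            break
    for records in g:
        record(g)
        z = z - g
    return elems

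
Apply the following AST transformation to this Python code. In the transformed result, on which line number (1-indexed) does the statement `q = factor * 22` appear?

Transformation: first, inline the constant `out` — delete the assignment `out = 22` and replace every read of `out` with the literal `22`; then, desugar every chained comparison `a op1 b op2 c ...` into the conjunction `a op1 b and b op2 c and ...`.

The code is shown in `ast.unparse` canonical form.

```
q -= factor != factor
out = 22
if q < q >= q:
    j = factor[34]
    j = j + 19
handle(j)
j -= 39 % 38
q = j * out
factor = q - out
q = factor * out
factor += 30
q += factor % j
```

Transformed code:
q -= factor != factor
if q < q and q >= q:
    j = factor[34]
    j = j + 19
handle(j)
j -= 39 % 38
q = j * 22
factor = q - 22
q = factor * 22
factor += 30
q += factor % j

9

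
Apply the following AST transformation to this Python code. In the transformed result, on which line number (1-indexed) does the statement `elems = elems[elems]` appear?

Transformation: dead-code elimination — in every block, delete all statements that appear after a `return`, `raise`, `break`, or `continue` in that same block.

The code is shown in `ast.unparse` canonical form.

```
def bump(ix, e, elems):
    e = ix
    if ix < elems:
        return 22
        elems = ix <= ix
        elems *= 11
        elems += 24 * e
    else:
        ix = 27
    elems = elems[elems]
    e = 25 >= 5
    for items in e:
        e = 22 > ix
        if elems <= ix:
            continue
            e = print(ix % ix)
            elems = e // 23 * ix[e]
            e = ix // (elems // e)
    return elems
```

Transformed code:
def bump(ix, e, elems):
    e = ix
    if ix < elems:
        return 22
    else:
        ix = 27
    elems = elems[elems]
    e = 25 >= 5
    for items in e:
        e = 22 > ix
        if elems <= ix:
            continue
    return elems

7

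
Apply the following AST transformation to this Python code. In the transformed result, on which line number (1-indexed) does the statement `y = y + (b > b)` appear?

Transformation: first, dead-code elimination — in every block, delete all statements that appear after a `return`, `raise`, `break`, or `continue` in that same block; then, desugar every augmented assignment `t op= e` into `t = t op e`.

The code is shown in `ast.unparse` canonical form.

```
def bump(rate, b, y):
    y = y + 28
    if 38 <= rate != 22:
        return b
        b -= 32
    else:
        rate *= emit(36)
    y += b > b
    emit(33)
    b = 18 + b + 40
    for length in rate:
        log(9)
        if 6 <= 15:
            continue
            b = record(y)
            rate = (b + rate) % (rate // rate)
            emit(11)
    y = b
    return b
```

Transformed code:
def bump(rate, b, y):
    y = y + 28
    if 38 <= rate != 22:
        return b
    else:
        rate = rate * emit(36)
    y = y + (b > b)
    emit(33)
    b = 18 + b + 40
    for length in rate:
        log(9)
        if 6 <= 15:
            continue
    y = b
    return b

7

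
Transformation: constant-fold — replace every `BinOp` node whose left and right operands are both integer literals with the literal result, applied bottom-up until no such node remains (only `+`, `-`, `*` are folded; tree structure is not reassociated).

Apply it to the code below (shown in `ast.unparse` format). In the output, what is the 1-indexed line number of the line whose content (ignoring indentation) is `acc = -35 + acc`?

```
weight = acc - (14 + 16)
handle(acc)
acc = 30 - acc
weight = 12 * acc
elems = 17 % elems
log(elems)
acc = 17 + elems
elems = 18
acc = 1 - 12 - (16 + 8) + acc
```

9

Transformed code:
weight = acc - 30
handle(acc)
acc = 30 - acc
weight = 12 * acc
elems = 17 % elems
log(elems)
acc = 17 + elems
elems = 18
acc = -35 + acc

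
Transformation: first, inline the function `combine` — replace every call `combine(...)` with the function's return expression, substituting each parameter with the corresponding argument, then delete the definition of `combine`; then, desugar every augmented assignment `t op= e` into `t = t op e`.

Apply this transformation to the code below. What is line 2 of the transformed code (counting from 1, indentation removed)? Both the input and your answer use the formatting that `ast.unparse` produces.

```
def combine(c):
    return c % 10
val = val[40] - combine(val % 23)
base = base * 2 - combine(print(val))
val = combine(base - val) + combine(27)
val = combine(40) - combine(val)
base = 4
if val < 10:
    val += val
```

Transformed code:
val = val[40] - val % 23 % 10
base = base * 2 - print(val) % 10
val = (base - val) % 10 + 27 % 10
val = 40 % 10 - val % 10
base = 4
if val < 10:
    val = val + val

base = base * 2 - print(val) % 10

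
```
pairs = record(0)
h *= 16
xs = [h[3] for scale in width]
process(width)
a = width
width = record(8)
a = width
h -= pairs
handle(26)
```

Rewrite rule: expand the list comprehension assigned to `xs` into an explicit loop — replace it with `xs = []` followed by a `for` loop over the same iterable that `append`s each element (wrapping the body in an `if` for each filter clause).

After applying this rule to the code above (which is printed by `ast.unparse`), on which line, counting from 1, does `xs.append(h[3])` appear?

5

Transformed code:
pairs = record(0)
h *= 16
xs = []
for scale in width:
    xs.append(h[3])
process(width)
a = width
width = record(8)
a = width
h -= pairs
handle(26)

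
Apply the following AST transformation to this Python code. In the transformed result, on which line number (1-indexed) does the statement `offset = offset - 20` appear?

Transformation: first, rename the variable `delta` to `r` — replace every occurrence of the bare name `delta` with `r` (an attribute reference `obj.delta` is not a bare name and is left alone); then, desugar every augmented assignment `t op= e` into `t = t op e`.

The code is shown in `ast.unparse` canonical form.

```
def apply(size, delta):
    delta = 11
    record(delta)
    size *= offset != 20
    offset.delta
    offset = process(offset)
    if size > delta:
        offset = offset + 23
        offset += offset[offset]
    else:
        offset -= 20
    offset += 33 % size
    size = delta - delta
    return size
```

Transformed code:
def apply(size, r):
    r = 11
    record(r)
    size = size * (offset != 20)
    offset.delta
    offset = process(offset)
    if size > r:
        offset = offset + 23
        offset = offset + offset[offset]
    else:
        offset = offset - 20
    offset = offset + 33 % size
    size = r - r
    return size

11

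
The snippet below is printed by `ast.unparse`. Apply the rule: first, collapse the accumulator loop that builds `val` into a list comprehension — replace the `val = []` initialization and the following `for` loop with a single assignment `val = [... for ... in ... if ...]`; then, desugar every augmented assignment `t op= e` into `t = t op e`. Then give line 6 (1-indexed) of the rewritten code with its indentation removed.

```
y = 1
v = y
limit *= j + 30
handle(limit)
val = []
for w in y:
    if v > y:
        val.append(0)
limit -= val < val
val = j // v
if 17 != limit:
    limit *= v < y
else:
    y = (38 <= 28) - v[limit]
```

Transformed code:
y = 1
v = y
limit = limit * (j + 30)
handle(limit)
val = [0 for w in y if v > y]
limit = limit - (val < val)
val = j // v
if 17 != limit:
    limit = limit * (v < y)
else:
    y = (38 <= 28) - v[limit]

limit = limit - (val < val)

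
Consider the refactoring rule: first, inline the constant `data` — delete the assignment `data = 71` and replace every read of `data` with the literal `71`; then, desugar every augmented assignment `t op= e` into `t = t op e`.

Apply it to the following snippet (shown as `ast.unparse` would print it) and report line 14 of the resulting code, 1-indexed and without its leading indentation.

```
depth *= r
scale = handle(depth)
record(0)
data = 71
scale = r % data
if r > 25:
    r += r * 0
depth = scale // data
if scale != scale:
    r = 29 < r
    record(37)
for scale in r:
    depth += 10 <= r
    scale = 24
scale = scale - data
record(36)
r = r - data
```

Transformed code:
depth = depth * r
scale = handle(depth)
record(0)
scale = r % 71
if r > 25:
    r = r + r * 0
depth = scale // 71
if scale != scale:
    r = 29 < r
    record(37)
for scale in r:
    depth = depth + (10 <= r)
    scale = 24
scale = scale - 71
record(36)
r = r - 71

scale = scale - 71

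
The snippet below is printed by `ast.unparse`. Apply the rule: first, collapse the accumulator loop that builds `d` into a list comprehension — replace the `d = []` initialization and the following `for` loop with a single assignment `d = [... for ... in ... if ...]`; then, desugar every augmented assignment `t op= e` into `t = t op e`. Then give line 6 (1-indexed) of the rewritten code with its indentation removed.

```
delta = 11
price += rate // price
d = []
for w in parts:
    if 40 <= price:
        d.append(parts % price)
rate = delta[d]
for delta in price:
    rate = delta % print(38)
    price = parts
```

Transformed code:
delta = 11
price = price + rate // price
d = [parts % price for w in parts if 40 <= price]
rate = delta[d]
for delta in price:
    rate = delta % print(38)
    price = parts

rate = delta % print(38)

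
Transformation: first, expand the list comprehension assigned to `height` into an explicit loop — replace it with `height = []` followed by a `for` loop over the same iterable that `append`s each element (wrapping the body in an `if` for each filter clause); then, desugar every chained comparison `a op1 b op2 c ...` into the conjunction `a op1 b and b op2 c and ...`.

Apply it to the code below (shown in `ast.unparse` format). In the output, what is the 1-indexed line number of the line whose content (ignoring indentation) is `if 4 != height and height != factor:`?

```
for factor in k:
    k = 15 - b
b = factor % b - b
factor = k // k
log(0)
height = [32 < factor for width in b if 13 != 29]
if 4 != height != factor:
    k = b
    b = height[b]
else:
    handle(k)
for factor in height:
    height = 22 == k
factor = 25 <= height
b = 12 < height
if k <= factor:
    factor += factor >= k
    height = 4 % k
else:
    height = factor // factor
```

Transformed code:
for factor in k:
    k = 15 - b
b = factor % b - b
factor = k // k
log(0)
height = []
for width in b:
    if 13 != 29:
        height.append(32 < factor)
if 4 != height and height != factor:
    k = b
    b = height[b]
else:
    handle(k)
for factor in height:
    height = 22 == k
factor = 25 <= height
b = 12 < height
if k <= factor:
    factor += factor >= k
    height = 4 % k
else:
    height = factor // factor

10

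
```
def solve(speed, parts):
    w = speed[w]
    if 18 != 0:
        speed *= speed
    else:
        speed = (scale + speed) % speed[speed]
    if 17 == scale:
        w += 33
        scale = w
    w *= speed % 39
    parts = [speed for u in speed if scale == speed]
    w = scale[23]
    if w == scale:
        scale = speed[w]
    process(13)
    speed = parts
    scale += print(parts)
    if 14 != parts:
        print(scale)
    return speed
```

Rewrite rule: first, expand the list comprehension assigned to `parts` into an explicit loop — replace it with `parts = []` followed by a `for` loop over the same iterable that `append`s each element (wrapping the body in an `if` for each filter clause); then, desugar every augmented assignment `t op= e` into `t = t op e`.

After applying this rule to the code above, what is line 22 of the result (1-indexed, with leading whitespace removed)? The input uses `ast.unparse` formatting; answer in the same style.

Transformed code:
def solve(speed, parts):
    w = speed[w]
    if 18 != 0:
        speed = speed * speed
    else:
        speed = (scale + speed) % speed[speed]
    if 17 == scale:
        w = w + 33
        scale = w
    w = w * (speed % 39)
    parts = []
    for u in speed:
        if scale == speed:
            parts.append(speed)
    w = scale[23]
    if w == scale:
        scale = speed[w]
    process(13)
    speed = parts
    scale = scale + print(parts)
    if 14 != parts:
        print(scale)
    return speed

print(scale)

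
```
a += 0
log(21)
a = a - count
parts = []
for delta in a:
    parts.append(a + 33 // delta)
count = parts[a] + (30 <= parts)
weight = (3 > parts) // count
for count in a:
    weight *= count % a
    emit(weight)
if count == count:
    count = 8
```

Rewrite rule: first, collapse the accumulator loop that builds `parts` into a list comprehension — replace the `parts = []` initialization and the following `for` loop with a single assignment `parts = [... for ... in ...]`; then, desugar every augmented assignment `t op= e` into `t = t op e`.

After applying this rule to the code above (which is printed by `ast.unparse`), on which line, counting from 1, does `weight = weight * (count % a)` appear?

Transformed code:
a = a + 0
log(21)
a = a - count
parts = [a + 33 // delta for delta in a]
count = parts[a] + (30 <= parts)
weight = (3 > parts) // count
for count in a:
    weight = weight * (count % a)
    emit(weight)
if count == count:
    count = 8

8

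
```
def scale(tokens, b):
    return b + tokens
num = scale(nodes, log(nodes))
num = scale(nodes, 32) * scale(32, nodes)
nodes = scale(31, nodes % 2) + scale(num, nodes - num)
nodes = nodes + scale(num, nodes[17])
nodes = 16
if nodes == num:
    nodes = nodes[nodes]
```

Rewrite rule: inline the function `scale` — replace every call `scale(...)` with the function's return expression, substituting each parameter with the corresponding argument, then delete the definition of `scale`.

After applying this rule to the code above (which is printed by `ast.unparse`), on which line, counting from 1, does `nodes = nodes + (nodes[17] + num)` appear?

Transformed code:
num = log(nodes) + nodes
num = (32 + nodes) * (nodes + 32)
nodes = nodes % 2 + 31 + (nodes - num + num)
nodes = nodes + (nodes[17] + num)
nodes = 16
if nodes == num:
    nodes = nodes[nodes]

4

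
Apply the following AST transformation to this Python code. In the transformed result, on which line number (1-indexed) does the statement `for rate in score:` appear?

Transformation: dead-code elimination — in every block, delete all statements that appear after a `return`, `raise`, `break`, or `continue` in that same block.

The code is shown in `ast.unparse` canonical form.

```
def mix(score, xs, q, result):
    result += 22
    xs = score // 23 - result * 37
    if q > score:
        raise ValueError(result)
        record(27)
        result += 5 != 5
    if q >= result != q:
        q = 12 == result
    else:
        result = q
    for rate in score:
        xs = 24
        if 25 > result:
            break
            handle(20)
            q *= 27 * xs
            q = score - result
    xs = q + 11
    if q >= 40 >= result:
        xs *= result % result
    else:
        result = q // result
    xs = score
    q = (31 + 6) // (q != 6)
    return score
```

10

Transformed code:
def mix(score, xs, q, result):
    result += 22
    xs = score // 23 - result * 37
    if q > score:
        raise ValueError(result)
    if q >= result != q:
        q = 12 == result
    else:
        result = q
    for rate in score:
        xs = 24
        if 25 > result:
            break
    xs = q + 11
    if q >= 40 >= result:
        xs *= result % result
    else:
        result = q // result
    xs = score
    q = (31 + 6) // (q != 6)
    return score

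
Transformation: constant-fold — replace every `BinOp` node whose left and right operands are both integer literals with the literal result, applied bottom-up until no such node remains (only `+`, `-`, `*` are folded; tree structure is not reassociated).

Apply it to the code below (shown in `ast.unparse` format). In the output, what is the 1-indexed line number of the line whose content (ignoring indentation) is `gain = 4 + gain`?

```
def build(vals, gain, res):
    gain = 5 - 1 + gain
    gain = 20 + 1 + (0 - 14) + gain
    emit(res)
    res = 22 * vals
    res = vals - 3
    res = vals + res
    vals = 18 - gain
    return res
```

Transformed code:
def build(vals, gain, res):
    gain = 4 + gain
    gain = 7 + gain
    emit(res)
    res = 22 * vals
    res = vals - 3
    res = vals + res
    vals = 18 - gain
    return res

2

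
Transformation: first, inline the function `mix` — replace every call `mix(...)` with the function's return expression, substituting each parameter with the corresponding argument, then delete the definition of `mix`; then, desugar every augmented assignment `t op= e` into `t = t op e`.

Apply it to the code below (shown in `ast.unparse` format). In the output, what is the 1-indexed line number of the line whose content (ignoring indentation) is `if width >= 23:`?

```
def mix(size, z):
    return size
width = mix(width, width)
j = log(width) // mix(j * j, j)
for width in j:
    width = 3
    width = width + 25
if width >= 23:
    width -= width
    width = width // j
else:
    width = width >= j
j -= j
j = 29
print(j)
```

6

Transformed code:
width = width
j = log(width) // (j * j)
for width in j:
    width = 3
    width = width + 25
if width >= 23:
    width = width - width
    width = width // j
else:
    width = width >= j
j = j - j
j = 29
print(j)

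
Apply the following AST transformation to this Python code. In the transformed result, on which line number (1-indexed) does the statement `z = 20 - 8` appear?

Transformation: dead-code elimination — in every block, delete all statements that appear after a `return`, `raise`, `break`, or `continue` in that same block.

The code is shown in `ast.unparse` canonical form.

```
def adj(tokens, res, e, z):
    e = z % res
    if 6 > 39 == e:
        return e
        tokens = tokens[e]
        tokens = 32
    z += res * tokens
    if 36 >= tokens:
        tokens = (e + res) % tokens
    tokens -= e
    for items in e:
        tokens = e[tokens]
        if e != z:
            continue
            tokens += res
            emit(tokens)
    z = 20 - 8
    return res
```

Transformed code:
def adj(tokens, res, e, z):
    e = z % res
    if 6 > 39 == e:
        return e
    z += res * tokens
    if 36 >= tokens:
        tokens = (e + res) % tokens
    tokens -= e
    for items in e:
        tokens = e[tokens]
        if e != z:
            continue
    z = 20 - 8
    return res

13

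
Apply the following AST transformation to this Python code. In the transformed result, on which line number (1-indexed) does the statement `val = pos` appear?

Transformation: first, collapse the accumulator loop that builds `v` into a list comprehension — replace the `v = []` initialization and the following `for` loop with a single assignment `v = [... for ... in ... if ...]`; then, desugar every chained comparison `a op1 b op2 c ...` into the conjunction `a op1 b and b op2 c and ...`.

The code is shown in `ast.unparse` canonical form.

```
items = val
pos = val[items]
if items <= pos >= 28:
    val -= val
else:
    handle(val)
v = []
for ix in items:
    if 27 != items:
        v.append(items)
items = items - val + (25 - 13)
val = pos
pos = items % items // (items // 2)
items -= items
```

Transformed code:
items = val
pos = val[items]
if items <= pos and pos >= 28:
    val -= val
else:
    handle(val)
v = [items for ix in items if 27 != items]
items = items - val + (25 - 13)
val = pos
pos = items % items // (items // 2)
items -= items

9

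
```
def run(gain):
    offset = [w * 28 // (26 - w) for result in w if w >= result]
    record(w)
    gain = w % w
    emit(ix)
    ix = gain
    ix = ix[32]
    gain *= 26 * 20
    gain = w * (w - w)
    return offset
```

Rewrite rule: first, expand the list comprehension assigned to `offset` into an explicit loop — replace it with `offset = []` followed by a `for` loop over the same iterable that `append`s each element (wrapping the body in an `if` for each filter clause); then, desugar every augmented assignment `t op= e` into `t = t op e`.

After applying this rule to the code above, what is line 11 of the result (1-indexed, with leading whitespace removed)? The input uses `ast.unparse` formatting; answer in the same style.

gain = gain * (26 * 20)

Transformed code:
def run(gain):
    offset = []
    for result in w:
        if w >= result:
            offset.append(w * 28 // (26 - w))
    record(w)
    gain = w % w
    emit(ix)
    ix = gain
    ix = ix[32]
    gain = gain * (26 * 20)
    gain = w * (w - w)
    return offset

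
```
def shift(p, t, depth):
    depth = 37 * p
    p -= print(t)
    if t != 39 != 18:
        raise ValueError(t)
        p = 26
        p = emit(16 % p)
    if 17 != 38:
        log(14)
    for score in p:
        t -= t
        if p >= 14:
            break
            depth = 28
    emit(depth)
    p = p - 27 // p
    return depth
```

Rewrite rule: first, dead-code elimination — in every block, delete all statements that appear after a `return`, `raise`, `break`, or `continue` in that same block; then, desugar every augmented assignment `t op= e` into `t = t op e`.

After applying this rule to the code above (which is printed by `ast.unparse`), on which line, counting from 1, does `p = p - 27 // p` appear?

13

Transformed code:
def shift(p, t, depth):
    depth = 37 * p
    p = p - print(t)
    if t != 39 != 18:
        raise ValueError(t)
    if 17 != 38:
        log(14)
    for score in p:
        t = t - t
        if p >= 14:
            break
    emit(depth)
    p = p - 27 // p
    return depth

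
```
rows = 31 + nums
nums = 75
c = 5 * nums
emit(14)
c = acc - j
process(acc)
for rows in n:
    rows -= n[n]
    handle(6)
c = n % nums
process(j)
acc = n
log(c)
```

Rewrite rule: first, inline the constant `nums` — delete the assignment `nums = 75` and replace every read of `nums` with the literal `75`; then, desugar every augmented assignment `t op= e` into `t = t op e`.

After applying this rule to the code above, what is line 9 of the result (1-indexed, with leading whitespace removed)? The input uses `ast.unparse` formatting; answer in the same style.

Transformed code:
rows = 31 + 75
c = 5 * 75
emit(14)
c = acc - j
process(acc)
for rows in n:
    rows = rows - n[n]
    handle(6)
c = n % 75
process(j)
acc = n
log(c)

c = n % 75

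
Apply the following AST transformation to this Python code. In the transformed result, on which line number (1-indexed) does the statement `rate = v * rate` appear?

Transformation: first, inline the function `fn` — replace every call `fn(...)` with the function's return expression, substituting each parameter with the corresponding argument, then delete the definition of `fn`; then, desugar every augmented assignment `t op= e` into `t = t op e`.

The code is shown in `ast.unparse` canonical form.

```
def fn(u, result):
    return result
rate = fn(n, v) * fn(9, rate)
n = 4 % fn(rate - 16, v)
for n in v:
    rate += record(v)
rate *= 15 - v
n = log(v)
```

1

Transformed code:
rate = v * rate
n = 4 % v
for n in v:
    rate = rate + record(v)
rate = rate * (15 - v)
n = log(v)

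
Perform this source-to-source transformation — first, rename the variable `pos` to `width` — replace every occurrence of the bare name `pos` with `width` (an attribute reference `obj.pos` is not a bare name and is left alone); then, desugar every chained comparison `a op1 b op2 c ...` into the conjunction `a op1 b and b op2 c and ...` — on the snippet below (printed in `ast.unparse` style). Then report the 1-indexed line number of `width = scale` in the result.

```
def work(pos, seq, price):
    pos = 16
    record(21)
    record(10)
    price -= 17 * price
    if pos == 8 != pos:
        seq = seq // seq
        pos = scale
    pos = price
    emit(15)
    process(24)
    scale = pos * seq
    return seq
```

Transformed code:
def work(width, seq, price):
    width = 16
    record(21)
    record(10)
    price -= 17 * price
    if width == 8 and 8 != width:
        seq = seq // seq
        width = scale
    width = price
    emit(15)
    process(24)
    scale = width * seq
    return seq

8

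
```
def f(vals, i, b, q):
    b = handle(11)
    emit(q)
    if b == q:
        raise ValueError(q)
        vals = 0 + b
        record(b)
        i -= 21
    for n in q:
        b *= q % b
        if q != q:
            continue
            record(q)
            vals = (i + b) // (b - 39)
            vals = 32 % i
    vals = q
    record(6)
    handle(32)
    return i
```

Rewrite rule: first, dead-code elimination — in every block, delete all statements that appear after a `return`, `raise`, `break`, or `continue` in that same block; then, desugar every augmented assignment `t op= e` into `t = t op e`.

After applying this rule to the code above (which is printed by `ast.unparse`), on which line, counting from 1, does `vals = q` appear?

Transformed code:
def f(vals, i, b, q):
    b = handle(11)
    emit(q)
    if b == q:
        raise ValueError(q)
    for n in q:
        b = b * (q % b)
        if q != q:
            continue
    vals = q
    record(6)
    handle(32)
    return i

10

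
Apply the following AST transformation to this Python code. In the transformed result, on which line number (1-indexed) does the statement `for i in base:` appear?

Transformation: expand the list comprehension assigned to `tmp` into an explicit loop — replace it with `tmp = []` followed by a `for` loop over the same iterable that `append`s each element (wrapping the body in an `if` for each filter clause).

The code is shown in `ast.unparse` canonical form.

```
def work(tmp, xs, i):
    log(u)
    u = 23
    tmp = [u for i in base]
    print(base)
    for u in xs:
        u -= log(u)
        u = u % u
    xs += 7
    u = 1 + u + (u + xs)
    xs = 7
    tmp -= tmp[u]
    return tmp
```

5

Transformed code:
def work(tmp, xs, i):
    log(u)
    u = 23
    tmp = []
    for i in base:
        tmp.append(u)
    print(base)
    for u in xs:
        u -= log(u)
        u = u % u
    xs += 7
    u = 1 + u + (u + xs)
    xs = 7
    tmp -= tmp[u]
    return tmp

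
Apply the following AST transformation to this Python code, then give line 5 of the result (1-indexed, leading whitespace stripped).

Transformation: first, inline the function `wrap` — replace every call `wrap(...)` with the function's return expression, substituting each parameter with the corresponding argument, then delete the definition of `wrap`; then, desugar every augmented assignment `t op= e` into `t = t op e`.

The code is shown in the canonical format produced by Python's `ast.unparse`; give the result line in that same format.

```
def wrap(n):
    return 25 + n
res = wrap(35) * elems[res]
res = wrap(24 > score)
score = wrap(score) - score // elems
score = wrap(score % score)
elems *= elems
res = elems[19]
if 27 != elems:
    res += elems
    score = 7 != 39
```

elems = elems * elems

Transformed code:
res = (25 + 35) * elems[res]
res = 25 + (24 > score)
score = 25 + score - score // elems
score = 25 + score % score
elems = elems * elems
res = elems[19]
if 27 != elems:
    res = res + elems
    score = 7 != 39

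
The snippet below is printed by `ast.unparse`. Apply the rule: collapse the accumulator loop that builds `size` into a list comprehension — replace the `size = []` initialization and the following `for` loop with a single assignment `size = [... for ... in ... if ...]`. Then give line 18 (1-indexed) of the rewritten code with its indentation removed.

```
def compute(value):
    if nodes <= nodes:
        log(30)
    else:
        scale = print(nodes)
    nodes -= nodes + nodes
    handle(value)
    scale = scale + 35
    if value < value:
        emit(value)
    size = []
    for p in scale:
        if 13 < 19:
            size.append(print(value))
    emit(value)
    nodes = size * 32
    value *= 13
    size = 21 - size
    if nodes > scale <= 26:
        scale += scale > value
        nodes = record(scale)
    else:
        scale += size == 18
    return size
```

Transformed code:
def compute(value):
    if nodes <= nodes:
        log(30)
    else:
        scale = print(nodes)
    nodes -= nodes + nodes
    handle(value)
    scale = scale + 35
    if value < value:
        emit(value)
    size = [print(value) for p in scale if 13 < 19]
    emit(value)
    nodes = size * 32
    value *= 13
    size = 21 - size
    if nodes > scale <= 26:
        scale += scale > value
        nodes = record(scale)
    else:
        scale += size == 18
    return size

nodes = record(scale)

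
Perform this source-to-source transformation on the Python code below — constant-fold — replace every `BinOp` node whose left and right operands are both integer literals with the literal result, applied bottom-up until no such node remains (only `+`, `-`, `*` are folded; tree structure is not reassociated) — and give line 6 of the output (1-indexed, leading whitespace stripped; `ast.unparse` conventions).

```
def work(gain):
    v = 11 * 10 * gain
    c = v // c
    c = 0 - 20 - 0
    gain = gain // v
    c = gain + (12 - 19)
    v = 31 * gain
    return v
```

c = gain + -7

Transformed code:
def work(gain):
    v = 110 * gain
    c = v // c
    c = -20
    gain = gain // v
    c = gain + -7
    v = 31 * gain
    return v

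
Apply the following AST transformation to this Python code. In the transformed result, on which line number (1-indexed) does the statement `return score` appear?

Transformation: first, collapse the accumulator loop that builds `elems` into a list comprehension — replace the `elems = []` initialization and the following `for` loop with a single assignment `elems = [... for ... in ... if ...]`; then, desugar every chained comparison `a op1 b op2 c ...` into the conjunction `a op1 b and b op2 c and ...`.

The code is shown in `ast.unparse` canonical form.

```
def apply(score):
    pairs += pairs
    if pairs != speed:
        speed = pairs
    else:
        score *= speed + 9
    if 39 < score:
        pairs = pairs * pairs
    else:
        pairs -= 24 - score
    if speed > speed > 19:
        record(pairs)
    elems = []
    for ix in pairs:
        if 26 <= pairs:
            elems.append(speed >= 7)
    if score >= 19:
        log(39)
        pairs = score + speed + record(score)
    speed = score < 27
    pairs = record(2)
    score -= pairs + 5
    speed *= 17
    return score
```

21

Transformed code:
def apply(score):
    pairs += pairs
    if pairs != speed:
        speed = pairs
    else:
        score *= speed + 9
    if 39 < score:
        pairs = pairs * pairs
    else:
        pairs -= 24 - score
    if speed > speed and speed > 19:
        record(pairs)
    elems = [speed >= 7 for ix in pairs if 26 <= pairs]
    if score >= 19:
        log(39)
        pairs = score + speed + record(score)
    speed = score < 27
    pairs = record(2)
    score -= pairs + 5
    speed *= 17
    return score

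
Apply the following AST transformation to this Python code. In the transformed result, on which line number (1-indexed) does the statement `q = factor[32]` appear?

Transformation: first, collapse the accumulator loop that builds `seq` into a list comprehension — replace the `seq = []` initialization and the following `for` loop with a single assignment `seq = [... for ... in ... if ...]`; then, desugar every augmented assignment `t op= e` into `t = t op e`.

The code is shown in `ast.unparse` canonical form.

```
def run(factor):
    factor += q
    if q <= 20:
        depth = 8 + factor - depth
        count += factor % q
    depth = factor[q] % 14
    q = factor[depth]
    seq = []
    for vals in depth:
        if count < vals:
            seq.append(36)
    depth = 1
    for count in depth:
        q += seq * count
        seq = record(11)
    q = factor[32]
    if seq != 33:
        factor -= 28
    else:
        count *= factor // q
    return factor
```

Transformed code:
def run(factor):
    factor = factor + q
    if q <= 20:
        depth = 8 + factor - depth
        count = count + factor % q
    depth = factor[q] % 14
    q = factor[depth]
    seq = [36 for vals in depth if count < vals]
    depth = 1
    for count in depth:
        q = q + seq * count
        seq = record(11)
    q = factor[32]
    if seq != 33:
        factor = factor - 28
    else:
        count = count * (factor // q)
    return factor

13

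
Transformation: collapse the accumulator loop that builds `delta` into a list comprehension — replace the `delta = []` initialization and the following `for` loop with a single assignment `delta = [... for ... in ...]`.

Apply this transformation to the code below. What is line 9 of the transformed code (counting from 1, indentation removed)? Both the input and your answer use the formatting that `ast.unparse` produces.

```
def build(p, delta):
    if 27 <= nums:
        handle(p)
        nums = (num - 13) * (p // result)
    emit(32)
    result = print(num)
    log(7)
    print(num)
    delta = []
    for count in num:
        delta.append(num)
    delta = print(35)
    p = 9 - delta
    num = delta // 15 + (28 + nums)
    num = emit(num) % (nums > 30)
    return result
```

Transformed code:
def build(p, delta):
    if 27 <= nums:
        handle(p)
        nums = (num - 13) * (p // result)
    emit(32)
    result = print(num)
    log(7)
    print(num)
    delta = [num for count in num]
    delta = print(35)
    p = 9 - delta
    num = delta // 15 + (28 + nums)
    num = emit(num) % (nums > 30)
    return result

delta = [num for count in num]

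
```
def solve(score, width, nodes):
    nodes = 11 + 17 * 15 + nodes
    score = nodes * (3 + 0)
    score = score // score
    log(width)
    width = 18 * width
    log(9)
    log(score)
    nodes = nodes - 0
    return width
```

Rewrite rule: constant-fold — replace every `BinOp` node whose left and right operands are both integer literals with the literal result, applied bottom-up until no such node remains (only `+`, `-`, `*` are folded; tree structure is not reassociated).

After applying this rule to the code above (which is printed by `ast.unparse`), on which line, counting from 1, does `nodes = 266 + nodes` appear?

2

Transformed code:
def solve(score, width, nodes):
    nodes = 266 + nodes
    score = nodes * 3
    score = score // score
    log(width)
    width = 18 * width
    log(9)
    log(score)
    nodes = nodes - 0
    return width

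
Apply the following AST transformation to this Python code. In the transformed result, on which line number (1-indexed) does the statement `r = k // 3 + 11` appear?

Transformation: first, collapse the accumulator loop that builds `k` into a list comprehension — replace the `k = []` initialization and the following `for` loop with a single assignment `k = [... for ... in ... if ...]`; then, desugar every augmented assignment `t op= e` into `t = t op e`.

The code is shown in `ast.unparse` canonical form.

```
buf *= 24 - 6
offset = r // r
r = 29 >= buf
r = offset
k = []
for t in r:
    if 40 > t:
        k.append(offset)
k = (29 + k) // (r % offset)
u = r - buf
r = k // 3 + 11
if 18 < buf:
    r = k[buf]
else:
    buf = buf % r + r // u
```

8

Transformed code:
buf = buf * (24 - 6)
offset = r // r
r = 29 >= buf
r = offset
k = [offset for t in r if 40 > t]
k = (29 + k) // (r % offset)
u = r - buf
r = k // 3 + 11
if 18 < buf:
    r = k[buf]
else:
    buf = buf % r + r // u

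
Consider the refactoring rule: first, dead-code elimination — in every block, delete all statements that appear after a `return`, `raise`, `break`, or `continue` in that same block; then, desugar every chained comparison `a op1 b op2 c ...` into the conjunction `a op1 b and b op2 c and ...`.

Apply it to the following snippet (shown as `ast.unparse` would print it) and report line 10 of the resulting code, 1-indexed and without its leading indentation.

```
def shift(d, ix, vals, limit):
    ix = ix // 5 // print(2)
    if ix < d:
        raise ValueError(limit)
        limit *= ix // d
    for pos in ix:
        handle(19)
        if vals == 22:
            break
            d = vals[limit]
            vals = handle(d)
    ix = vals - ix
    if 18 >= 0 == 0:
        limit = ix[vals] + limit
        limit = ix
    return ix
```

if 18 >= 0 and 0 == 0:

Transformed code:
def shift(d, ix, vals, limit):
    ix = ix // 5 // print(2)
    if ix < d:
        raise ValueError(limit)
    for pos in ix:
        handle(19)
        if vals == 22:
            break
    ix = vals - ix
    if 18 >= 0 and 0 == 0:
        limit = ix[vals] + limit
        limit = ix
    return ix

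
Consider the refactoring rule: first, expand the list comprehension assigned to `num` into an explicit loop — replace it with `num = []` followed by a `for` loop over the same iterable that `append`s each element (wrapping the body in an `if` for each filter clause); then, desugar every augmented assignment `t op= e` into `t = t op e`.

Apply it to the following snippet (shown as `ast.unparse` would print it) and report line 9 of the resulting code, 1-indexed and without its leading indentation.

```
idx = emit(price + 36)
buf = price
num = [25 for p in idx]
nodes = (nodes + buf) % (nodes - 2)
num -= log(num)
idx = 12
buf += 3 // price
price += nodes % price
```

Transformed code:
idx = emit(price + 36)
buf = price
num = []
for p in idx:
    num.append(25)
nodes = (nodes + buf) % (nodes - 2)
num = num - log(num)
idx = 12
buf = buf + 3 // price
price = price + nodes % price

buf = buf + 3 // price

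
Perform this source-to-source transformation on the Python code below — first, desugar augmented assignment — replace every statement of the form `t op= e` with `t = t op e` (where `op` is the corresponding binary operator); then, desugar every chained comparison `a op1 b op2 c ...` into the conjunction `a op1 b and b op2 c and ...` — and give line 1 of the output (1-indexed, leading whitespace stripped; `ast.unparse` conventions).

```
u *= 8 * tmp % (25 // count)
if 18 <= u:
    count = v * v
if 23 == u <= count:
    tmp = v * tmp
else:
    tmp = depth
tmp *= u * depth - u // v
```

u = u * (8 * tmp % (25 // count))

Transformed code:
u = u * (8 * tmp % (25 // count))
if 18 <= u:
    count = v * v
if 23 == u and u <= count:
    tmp = v * tmp
else:
    tmp = depth
tmp = tmp * (u * depth - u // v)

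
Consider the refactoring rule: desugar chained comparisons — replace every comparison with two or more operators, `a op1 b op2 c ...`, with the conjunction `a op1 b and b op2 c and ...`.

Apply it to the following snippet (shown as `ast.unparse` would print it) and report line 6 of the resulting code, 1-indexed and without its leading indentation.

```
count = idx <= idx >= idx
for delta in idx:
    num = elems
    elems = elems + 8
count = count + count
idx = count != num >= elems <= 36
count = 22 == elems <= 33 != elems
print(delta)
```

idx = count != num and num >= elems and (elems <= 36)

Transformed code:
count = idx <= idx and idx >= idx
for delta in idx:
    num = elems
    elems = elems + 8
count = count + count
idx = count != num and num >= elems and (elems <= 36)
count = 22 == elems and elems <= 33 and (33 != elems)
print(delta)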